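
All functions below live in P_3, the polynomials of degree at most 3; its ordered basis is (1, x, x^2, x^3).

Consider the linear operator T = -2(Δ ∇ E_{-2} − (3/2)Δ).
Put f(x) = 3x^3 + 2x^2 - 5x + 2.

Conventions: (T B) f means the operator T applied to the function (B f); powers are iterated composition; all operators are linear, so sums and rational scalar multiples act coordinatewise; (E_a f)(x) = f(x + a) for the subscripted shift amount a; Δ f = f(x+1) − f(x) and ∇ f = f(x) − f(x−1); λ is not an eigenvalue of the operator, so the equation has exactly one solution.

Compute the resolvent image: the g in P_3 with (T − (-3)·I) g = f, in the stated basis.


the image equals g(x) = x^3 - (7/3)x^2 + 4x - 118/9

write g with unknown coordinates in the stated basis and equate coefficients in (T − (-3)·I) g = f
solving from the highest basis element down gives g = x^3 - (7/3)x^2 + 4x - 118/9
check: T g = 9x^2 - 17x + 124/3
so T g − (-3)·g = 3x^3 + 2x^2 - 5x + 2 = f ✓


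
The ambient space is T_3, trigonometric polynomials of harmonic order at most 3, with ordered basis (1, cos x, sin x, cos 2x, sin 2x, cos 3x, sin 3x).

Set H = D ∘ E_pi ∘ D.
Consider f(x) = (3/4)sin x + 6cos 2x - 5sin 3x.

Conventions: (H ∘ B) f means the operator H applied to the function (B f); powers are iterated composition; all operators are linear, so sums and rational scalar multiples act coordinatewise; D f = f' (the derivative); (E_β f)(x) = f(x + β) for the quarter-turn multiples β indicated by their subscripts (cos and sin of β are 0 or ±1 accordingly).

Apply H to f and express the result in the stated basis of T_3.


D f = (3/4)cos x - 12sin 2x - 15cos 3x
E_pi D f = -(3/4)cos x - 12sin 2x + 15cos 3x
D E_pi D f = (3/4)sin x - 24cos 2x - 45sin 3x

g(x) = (3/4)sin x - 24cos 2x - 45sin 3x


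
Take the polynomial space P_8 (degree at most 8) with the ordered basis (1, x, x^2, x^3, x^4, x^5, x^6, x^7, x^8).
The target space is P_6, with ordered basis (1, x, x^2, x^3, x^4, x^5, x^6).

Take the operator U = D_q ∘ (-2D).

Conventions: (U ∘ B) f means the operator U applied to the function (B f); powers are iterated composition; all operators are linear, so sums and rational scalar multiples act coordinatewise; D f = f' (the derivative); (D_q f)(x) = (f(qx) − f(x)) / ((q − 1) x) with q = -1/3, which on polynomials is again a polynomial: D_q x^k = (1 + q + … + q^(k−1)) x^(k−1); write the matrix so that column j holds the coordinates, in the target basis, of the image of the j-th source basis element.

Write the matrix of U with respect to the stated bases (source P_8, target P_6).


image of 1: 0
image of x: 0
image of x^2: -4
image of x^3: -4x
image of x^4: -(56/9)x^2
image of x^5: -(200/27)x^3
image of x^6: -(244/27)x^4
image of x^7: -(2548/243)x^5
image of x^8: -(8752/729)x^6
each image's coordinates form column j of the matrix

the matrix is [[0, 0, -4, 0, 0, 0, 0, 0, 0]; [0, 0, 0, -4, 0, 0, 0, 0, 0]; [0, 0, 0, 0, -56/9, 0, 0, 0, 0]; [0, 0, 0, 0, 0, -200/27, 0, 0, 0]; [0, 0, 0, 0, 0, 0, -244/27, 0, 0]; [0, 0, 0, 0, 0, 0, 0, -2548/243, 0]; [0, 0, 0, 0, 0, 0, 0, 0, -8752/729]] (rows listed top to bottom)


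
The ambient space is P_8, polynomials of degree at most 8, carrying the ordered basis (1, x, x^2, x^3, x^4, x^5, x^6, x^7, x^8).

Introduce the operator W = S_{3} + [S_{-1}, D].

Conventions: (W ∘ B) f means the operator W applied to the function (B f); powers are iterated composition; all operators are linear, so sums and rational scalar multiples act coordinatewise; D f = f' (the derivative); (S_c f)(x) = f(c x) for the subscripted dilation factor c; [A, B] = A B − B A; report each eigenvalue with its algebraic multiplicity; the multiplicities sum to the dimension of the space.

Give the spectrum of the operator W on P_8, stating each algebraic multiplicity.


image of 1: 1
image of x: 3x + 2
image of x^2: 9x^2 - 4x
image of x^3: 27x^3 + 6x^2
image of x^4: 81x^4 - 8x^3
image of x^5: 243x^5 + 10x^4
image of x^6: 729x^6 - 12x^5
image of x^7: 2187x^7 + 14x^6
image of x^8: 6561x^8 - 16x^7
the matrix is upper triangular; its diagonal is (1, 3, 9, 27, 81, 243, 729, 2187, 6561)
for a triangular matrix the eigenvalues are the diagonal entries, with algebraic multiplicity their repetition count

λ = 1 (multiplicity 1), λ = 3 (multiplicity 1), λ = 9 (multiplicity 1), λ = 27 (multiplicity 1), λ = 81 (multiplicity 1), λ = 243 (multiplicity 1), λ = 729 (multiplicity 1), λ = 2187 (multiplicity 1), λ = 6561 (multiplicity 1)


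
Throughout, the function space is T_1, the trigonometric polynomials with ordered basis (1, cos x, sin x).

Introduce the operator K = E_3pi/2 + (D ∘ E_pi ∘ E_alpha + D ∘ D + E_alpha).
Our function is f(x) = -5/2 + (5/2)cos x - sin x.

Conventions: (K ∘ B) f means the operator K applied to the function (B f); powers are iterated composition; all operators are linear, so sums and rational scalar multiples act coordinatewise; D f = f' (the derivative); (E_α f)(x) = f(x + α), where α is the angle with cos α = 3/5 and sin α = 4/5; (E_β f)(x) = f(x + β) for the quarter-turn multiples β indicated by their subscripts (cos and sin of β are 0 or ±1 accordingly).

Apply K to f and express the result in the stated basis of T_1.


E_3pi/2 f = -5/2 + cos x + (5/2)sin x
E_alpha f = -5/2 + (7/10)cos x - (13/5)sin x
E_pi E_alpha f = -5/2 - (7/10)cos x + (13/5)sin x
D E_pi E_alpha f = (13/5)cos x + (7/10)sin x
D f = -cos x - (5/2)sin x
D D f = -(5/2)cos x + sin x
E_alpha f = -5/2 + (7/10)cos x - (13/5)sin x
(D ∘ E_pi ∘ E_alpha + D ∘ D + E_alpha) f = -5/2 + (4/5)cos x - (9/10)sin x
(E_3pi/2 + (D ∘ E_pi ∘ E_alpha + D ∘ D + E_alpha)) f = -5 + (9/5)cos x + (8/5)sin x

g(x) = -5 + (9/5)cos x + (8/5)sin x


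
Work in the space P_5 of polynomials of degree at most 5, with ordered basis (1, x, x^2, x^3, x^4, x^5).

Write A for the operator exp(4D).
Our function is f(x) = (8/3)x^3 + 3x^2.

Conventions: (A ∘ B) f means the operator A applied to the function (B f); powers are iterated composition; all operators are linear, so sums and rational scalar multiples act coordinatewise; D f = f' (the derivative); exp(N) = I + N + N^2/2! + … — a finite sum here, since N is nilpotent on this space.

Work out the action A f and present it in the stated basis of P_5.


order-1 term: 32x^2 + 24x
order-2 term: 128x + 48
order-3 term: 512/3
the series for exp(4D) f terminates at order 3
exp(4D) f = (8/3)x^3 + 35x^2 + 152x + 656/3

the image equals g(x) = (8/3)x^3 + 35x^2 + 152x + 656/3


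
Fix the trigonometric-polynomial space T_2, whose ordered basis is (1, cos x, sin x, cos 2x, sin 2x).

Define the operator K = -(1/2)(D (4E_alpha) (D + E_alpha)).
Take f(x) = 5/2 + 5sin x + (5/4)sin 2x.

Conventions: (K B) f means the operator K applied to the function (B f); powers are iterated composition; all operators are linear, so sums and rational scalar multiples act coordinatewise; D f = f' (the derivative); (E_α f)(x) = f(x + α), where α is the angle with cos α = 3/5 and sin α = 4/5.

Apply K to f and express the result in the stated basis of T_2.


D f = 5cos x + (5/2)cos 2x
E_alpha f = 5/2 + 4cos x + 3sin x + (6/5)cos 2x - (7/20)sin 2x
(D + E_alpha) f = 5/2 + 9cos x + 3sin x + (37/10)cos 2x - (7/20)sin 2x
E_alpha (D + E_alpha) f = 5/2 + (39/5)cos x - (27/5)sin x - (343/250)cos 2x - (1727/500)sin 2x
(4E_alpha) (D + E_alpha) f = 10 + (156/5)cos x - (108/5)sin x - (686/125)cos 2x - (1727/125)sin 2x
D (4E_alpha) (D + E_alpha) f = -(108/5)cos x - (156/5)sin x - (3454/125)cos 2x + (1372/125)sin 2x
(-(1/2)(D (4E_alpha) (D + E_alpha))) f = (54/5)cos x + (78/5)sin x + (1727/125)cos 2x - (686/125)sin 2x

g(x) = (54/5)cos x + (78/5)sin x + (1727/125)cos 2x - (686/125)sin 2x


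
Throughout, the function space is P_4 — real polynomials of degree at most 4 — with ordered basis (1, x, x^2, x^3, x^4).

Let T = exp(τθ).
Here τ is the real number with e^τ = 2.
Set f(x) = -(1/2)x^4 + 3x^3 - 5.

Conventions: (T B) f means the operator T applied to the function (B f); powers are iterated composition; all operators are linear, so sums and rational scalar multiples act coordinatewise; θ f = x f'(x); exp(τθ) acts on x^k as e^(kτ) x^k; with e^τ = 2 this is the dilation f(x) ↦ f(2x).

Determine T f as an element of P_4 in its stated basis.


exp(τθ) x^k = e^(kτ) x^k; with e^τ = 2 this sends x^k to 2^k x^k
x^3 ↦ 8 x^3
x^4 ↦ 16 x^4
applying this coordinatewise to f: exp(τθ) f = -8x^4 + 24x^3 - 5

the result is g(x) = -8x^4 + 24x^3 - 5


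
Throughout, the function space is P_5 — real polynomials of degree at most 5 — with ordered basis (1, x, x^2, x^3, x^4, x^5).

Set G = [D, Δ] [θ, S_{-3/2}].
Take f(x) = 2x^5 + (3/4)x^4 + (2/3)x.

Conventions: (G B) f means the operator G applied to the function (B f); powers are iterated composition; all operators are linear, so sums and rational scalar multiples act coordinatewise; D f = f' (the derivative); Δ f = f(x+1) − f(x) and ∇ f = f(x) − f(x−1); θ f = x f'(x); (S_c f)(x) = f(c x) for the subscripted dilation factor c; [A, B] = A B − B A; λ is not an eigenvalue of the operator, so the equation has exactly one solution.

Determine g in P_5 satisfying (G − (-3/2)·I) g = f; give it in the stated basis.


the result is g(x) = (4/3)x^5 + (1/2)x^4 + (4/9)x

write g with unknown coordinates in the stated basis and equate coefficients in (G − (-3/2)·I) g = f
solving from the highest basis element down gives g = (4/3)x^5 + (1/2)x^4 + (4/9)x
check: G g = 0
so G g − (-3/2)·g = 2x^5 + (3/4)x^4 + (2/3)x = f ✓


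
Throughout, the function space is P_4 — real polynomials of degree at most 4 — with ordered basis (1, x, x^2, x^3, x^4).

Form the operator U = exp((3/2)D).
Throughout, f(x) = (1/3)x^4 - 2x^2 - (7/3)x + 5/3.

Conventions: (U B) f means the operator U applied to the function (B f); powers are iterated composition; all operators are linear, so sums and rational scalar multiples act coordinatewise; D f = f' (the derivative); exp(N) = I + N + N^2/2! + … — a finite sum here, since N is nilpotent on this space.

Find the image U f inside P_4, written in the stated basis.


the result is g(x) = (1/3)x^4 + 2x^3 + (5/2)x^2 - (23/6)x - 223/48

order-1 term: 2x^3 - 6x - 7/2
order-2 term: (9/2)x^2 - 9/2
order-3 term: (9/2)x
order-4 term: 27/16
the series for exp((3/2)D) f terminates at order 4
exp((3/2)D) f = (1/3)x^4 + 2x^3 + (5/2)x^2 - (23/6)x - 223/48


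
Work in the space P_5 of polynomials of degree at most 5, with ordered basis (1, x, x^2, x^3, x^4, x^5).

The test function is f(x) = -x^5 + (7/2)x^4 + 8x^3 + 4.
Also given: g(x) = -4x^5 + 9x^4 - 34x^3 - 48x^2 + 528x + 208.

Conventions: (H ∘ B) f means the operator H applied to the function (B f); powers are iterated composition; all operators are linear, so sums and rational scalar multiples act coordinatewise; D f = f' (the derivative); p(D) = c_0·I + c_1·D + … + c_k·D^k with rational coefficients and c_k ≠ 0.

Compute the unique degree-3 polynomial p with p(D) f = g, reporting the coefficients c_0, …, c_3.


D^0 f = -x^5 + (7/2)x^4 + 8x^3 + 4
D^1 f = -5x^4 + 14x^3 + 24x^2
D^2 f = -20x^3 + 42x^2 + 48x
D^3 f = -60x^2 + 84x + 48
matching coefficients of g against c_0 f + c_1 Df + … from the top degree down determines the c_i
solution: c_0 = 4, c_1 = 1, c_2 = 4, c_3 = 4

p(D) = 4·I + D + 4·D^2 + 4·D^3, i.e. c_0 = 4, c_1 = 1, c_2 = 4, c_3 = 4


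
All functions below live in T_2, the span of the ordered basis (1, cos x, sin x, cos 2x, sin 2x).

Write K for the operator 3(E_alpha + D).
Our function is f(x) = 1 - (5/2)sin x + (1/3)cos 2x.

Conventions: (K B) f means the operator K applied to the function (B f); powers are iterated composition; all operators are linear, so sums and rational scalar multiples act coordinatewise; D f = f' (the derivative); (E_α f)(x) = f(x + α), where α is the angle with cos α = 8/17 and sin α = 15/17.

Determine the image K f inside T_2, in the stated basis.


E_alpha f = 1 - (75/34)cos x - (20/17)sin x - (161/867)cos 2x - (80/289)sin 2x
D f = -(5/2)cos x - (2/3)sin 2x
(E_alpha + D) f = 1 - (80/17)cos x - (20/17)sin x - (161/867)cos 2x - (818/867)sin 2x
(3(E_alpha + D)) f = 3 - (240/17)cos x - (60/17)sin x - (161/289)cos 2x - (818/289)sin 2x

g(x) = 3 - (240/17)cos x - (60/17)sin x - (161/289)cos 2x - (818/289)sin 2x


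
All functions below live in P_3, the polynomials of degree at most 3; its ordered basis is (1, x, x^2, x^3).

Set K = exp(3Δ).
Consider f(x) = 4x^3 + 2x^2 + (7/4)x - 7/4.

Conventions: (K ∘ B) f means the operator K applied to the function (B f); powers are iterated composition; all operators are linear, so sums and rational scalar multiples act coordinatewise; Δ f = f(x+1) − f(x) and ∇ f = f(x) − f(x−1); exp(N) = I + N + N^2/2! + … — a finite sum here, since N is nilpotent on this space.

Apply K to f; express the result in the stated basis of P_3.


the result is g(x) = 4x^3 + 38x^2 + (631/4)x + 511/2

order-1 term: 36x^2 + 48x + 93/4
order-2 term: 108x + 126
order-3 term: 108
the series for exp(3Δ) f terminates at order 3
exp(3Δ) f = 4x^3 + 38x^2 + (631/4)x + 511/2


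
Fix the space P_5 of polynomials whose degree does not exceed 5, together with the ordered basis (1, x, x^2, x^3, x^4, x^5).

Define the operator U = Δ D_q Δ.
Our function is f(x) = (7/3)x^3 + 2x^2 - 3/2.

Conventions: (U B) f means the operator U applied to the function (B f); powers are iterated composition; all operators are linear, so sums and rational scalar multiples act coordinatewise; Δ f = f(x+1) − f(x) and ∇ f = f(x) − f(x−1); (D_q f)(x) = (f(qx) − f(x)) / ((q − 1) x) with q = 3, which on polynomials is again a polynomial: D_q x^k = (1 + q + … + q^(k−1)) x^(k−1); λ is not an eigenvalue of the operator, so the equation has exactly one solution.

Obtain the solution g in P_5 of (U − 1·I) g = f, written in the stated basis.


write g with unknown coordinates in the stated basis and equate coefficients in (U − 1·I) g = f
solving from the highest basis element down gives g = -(7/3)x^3 - 2x^2 - 53/2
check: U g = -28
so U g − 1·g = (7/3)x^3 + 2x^2 - 3/2 = f ✓

the result is g(x) = -(7/3)x^3 - 2x^2 - 53/2


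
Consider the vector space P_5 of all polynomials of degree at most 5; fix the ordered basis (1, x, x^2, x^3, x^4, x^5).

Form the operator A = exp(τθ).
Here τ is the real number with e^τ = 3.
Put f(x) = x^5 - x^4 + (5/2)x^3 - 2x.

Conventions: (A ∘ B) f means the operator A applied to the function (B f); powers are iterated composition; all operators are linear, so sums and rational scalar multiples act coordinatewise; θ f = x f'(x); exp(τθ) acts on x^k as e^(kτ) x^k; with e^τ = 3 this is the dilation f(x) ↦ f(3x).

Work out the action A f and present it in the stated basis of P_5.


exp(τθ) x^k = e^(kτ) x^k; with e^τ = 3 this sends x^k to 3^k x^k
x ↦ 3 x
x^3 ↦ 27 x^3
x^4 ↦ 81 x^4
x^5 ↦ 243 x^5
applying this coordinatewise to f: exp(τθ) f = 243x^5 - 81x^4 + (135/2)x^3 - 6x

the image equals g(x) = 243x^5 - 81x^4 + (135/2)x^3 - 6x


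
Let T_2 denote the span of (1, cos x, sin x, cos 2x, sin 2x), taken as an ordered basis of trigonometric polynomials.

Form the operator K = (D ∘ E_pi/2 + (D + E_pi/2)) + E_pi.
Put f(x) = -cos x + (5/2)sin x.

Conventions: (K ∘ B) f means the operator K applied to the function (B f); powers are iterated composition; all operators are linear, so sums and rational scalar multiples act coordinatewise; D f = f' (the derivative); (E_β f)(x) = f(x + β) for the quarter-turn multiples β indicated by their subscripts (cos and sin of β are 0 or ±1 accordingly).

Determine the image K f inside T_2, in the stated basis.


g(x) = 7cos x - 3sin x

E_pi/2 f = (5/2)cos x + sin x
D E_pi/2 f = cos x - (5/2)sin x
D f = (5/2)cos x + sin x
E_pi/2 f = (5/2)cos x + sin x
(D + E_pi/2) f = 5cos x + 2sin x
(D ∘ E_pi/2 + (D + E_pi/2)) f = 6cos x - (1/2)sin x
E_pi f = cos x - (5/2)sin x
((D ∘ E_pi/2 + (D + E_pi/2)) + E_pi) f = 7cos x - 3sin x


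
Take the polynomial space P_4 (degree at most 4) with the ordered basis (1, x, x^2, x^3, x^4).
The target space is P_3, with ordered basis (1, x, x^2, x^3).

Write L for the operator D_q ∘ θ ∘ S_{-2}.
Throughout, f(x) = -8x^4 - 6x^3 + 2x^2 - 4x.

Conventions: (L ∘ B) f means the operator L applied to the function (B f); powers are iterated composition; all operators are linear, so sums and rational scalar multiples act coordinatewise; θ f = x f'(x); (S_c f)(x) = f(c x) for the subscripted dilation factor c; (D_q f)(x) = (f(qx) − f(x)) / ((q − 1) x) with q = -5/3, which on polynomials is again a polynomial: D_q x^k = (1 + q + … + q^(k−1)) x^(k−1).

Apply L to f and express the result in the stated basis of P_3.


the result is g(x) = (34816/27)x^3 + 304x^2 - (32/3)x + 8

S_{-2} f = -128x^4 + 48x^3 + 8x^2 + 8x
θ S_{-2} f = -512x^4 + 144x^3 + 16x^2 + 8x
D_q θ S_{-2} f = (34816/27)x^3 + 304x^2 - (32/3)x + 8


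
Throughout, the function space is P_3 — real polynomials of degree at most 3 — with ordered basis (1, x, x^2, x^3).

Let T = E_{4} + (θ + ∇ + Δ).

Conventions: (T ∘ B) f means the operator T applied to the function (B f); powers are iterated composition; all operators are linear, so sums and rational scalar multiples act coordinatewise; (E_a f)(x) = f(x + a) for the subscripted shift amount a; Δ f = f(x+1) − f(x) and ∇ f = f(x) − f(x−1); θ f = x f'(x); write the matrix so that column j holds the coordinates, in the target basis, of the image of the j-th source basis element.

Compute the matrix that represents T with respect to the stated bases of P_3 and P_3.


image of 1: 1
image of x: 2x + 6
image of x^2: 3x^2 + 12x + 16
image of x^3: 4x^3 + 18x^2 + 48x + 66
each image's coordinates form column j of the matrix

the matrix is [[1, 6, 16, 66]; [0, 2, 12, 48]; [0, 0, 3, 18]; [0, 0, 0, 4]] (rows listed top to bottom)


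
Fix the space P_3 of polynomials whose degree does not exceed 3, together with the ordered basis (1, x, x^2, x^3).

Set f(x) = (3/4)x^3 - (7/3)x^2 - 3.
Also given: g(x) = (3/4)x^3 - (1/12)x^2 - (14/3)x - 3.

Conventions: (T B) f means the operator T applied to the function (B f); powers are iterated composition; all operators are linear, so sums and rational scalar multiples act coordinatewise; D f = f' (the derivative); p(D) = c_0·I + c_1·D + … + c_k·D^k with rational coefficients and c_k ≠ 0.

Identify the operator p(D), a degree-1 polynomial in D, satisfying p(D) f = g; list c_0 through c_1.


D^0 f = (3/4)x^3 - (7/3)x^2 - 3
D^1 f = (9/4)x^2 - (14/3)x
matching coefficients of g against c_0 f + c_1 Df + … from the top degree down determines the c_i
solution: c_0 = 1, c_1 = 1

p(D) = I + D, i.e. c_0 = 1, c_1 = 1


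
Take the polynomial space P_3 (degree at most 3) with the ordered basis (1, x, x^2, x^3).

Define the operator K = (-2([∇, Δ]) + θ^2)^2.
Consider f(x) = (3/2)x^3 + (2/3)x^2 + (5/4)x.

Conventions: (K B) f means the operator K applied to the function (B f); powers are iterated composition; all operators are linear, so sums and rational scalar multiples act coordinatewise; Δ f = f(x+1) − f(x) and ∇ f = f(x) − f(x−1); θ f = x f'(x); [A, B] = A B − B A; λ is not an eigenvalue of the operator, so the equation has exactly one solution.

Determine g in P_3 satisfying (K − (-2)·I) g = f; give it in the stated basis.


write g with unknown coordinates in the stated basis and equate coefficients in (K − (-2)·I) g = f
solving from the highest basis element down gives g = (3/166)x^3 + (1/27)x^2 + (5/12)x
check: K g = (243/166)x^3 + (16/27)x^2 + (5/12)x
so K g − (-2)·g = (3/2)x^3 + (2/3)x^2 + (5/4)x = f ✓

g(x) = (3/166)x^3 + (1/27)x^2 + (5/12)x


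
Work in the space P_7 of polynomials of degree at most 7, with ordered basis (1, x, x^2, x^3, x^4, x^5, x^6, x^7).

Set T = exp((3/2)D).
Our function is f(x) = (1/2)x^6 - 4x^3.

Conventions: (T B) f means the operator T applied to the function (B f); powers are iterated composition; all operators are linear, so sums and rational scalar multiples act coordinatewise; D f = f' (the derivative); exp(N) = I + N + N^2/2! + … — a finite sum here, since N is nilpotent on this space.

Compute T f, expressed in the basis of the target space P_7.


the result is g(x) = (1/2)x^6 + (9/2)x^5 + (135/8)x^4 + (119/4)x^3 + (639/32)x^2 - (135/32)x - 999/128

order-1 term: (9/2)x^5 - 18x^2
order-2 term: (135/8)x^4 - 27x
order-3 term: (135/4)x^3 - 27/2
order-4 term: (1215/32)x^2
order-5 term: (729/32)x
order-6 term: 729/128
the series for exp((3/2)D) f terminates at order 6
exp((3/2)D) f = (1/2)x^6 + (9/2)x^5 + (135/8)x^4 + (119/4)x^3 + (639/32)x^2 - (135/32)x - 999/128


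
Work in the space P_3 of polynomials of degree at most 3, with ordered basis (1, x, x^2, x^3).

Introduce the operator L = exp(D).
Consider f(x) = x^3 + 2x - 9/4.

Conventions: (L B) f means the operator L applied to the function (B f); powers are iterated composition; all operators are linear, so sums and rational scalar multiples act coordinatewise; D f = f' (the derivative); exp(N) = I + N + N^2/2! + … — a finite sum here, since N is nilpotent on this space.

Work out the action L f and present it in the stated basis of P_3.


the result is g(x) = x^3 + 3x^2 + 5x + 3/4

order-1 term: 3x^2 + 2
order-2 term: 3x
order-3 term: 1
the series for exp(D) f terminates at order 3
exp(D) f = x^3 + 3x^2 + 5x + 3/4


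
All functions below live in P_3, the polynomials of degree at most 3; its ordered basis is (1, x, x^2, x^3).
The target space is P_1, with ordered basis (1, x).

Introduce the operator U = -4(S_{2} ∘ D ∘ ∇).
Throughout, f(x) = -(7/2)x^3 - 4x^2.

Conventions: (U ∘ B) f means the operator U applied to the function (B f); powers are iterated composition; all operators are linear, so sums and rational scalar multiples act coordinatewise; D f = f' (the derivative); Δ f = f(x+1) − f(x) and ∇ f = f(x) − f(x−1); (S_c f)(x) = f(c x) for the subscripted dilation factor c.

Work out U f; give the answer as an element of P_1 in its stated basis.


∇ f = -(21/2)x^2 + (5/2)x + 1/2
D ∇ f = -21x + 5/2
S_{2} D ∇ f = -42x + 5/2
(-4(S_{2} ∘ D ∘ ∇)) f = 168x - 10

g(x) = 168x - 10


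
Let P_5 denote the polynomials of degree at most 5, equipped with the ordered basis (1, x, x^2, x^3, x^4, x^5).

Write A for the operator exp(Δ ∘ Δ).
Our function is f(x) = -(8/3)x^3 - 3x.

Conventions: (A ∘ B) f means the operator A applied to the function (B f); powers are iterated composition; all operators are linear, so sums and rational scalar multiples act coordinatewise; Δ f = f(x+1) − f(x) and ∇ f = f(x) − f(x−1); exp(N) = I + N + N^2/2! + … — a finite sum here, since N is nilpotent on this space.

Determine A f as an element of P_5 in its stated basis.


order-1 term: -16x - 16
the series for exp(Δ ∘ Δ) f terminates at order 1
exp(Δ ∘ Δ) f = -(8/3)x^3 - 19x - 16

the image equals g(x) = -(8/3)x^3 - 19x - 16


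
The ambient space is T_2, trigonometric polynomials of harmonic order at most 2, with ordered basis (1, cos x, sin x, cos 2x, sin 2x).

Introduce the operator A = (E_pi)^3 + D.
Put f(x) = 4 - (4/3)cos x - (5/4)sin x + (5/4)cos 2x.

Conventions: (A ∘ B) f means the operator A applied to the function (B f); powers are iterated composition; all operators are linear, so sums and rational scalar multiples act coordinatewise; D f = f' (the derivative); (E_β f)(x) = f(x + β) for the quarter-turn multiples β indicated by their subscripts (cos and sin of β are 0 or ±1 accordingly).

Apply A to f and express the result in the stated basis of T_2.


E_pi f = 4 + (4/3)cos x + (5/4)sin x + (5/4)cos 2x
E_pi E_pi f = 4 - (4/3)cos x - (5/4)sin x + (5/4)cos 2x
E_pi E_pi E_pi f = 4 + (4/3)cos x + (5/4)sin x + (5/4)cos 2x
D f = -(5/4)cos x + (4/3)sin x - (5/2)sin 2x
((E_pi)^3 + D) f = 4 + (1/12)cos x + (31/12)sin x + (5/4)cos 2x - (5/2)sin 2x

the image equals g(x) = 4 + (1/12)cos x + (31/12)sin x + (5/4)cos 2x - (5/2)sin 2x


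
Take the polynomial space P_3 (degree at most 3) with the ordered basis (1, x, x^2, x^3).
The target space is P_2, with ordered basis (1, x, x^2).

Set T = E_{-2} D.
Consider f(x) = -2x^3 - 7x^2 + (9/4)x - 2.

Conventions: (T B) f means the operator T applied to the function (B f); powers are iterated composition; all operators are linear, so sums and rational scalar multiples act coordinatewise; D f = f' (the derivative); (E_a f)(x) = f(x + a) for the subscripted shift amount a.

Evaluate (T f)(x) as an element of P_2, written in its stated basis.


D f = -6x^2 - 14x + 9/4
E_{-2} D f = -6x^2 + 10x + 25/4

g(x) = -6x^2 + 10x + 25/4


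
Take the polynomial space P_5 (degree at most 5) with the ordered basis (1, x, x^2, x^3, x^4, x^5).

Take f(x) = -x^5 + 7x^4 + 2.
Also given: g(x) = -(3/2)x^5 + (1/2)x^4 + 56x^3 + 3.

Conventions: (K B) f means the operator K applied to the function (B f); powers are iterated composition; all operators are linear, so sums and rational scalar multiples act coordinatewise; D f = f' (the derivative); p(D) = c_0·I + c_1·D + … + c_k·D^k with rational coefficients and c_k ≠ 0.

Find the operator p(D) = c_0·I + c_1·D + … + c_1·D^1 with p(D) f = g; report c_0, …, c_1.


D^0 f = -x^5 + 7x^4 + 2
D^1 f = -5x^4 + 28x^3
matching coefficients of g against c_0 f + c_1 Df + … from the top degree down determines the c_i
solution: c_0 = 3/2, c_1 = 2

p(D) = (3/2)·I + 2·D, i.e. c_0 = 3/2, c_1 = 2


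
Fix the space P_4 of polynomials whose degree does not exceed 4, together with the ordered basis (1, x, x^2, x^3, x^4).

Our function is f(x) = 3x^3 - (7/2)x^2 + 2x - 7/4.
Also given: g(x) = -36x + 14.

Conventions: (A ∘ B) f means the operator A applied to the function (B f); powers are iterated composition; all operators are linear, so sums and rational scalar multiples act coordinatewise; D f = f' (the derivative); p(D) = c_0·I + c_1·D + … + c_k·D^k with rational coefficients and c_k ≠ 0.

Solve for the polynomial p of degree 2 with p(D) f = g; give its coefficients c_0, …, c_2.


D^0 f = 3x^3 - (7/2)x^2 + 2x - 7/4
D^1 f = 9x^2 - 7x + 2
D^2 f = 18x - 7
matching coefficients of g against c_0 f + c_1 Df + … from the top degree down determines the c_i
solution: c_0 = 0, c_1 = 0, c_2 = -2

p(D) = -2·D^2, i.e. c_0 = 0, c_1 = 0, c_2 = -2


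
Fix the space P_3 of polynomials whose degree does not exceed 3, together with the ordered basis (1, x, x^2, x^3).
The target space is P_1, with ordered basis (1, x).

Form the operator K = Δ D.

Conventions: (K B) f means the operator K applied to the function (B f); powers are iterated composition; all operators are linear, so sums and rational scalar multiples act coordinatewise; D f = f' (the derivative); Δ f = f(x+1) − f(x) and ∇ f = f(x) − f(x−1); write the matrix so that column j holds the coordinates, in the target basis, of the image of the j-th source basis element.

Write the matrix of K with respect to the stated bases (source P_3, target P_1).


the matrix is [[0, 0, 2, 3]; [0, 0, 0, 6]] (rows listed top to bottom)

image of 1: 0
image of x: 0
image of x^2: 2
image of x^3: 6x + 3
each image's coordinates form column j of the matrix


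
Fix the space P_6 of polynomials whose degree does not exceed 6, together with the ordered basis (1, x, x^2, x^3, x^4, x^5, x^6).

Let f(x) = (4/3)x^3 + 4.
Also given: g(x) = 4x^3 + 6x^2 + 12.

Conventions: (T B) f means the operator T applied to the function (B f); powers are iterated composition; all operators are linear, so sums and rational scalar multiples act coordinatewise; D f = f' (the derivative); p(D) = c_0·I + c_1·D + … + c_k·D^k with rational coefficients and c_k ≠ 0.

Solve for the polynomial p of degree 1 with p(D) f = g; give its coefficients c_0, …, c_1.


D^0 f = (4/3)x^3 + 4
D^1 f = 4x^2
matching coefficients of g against c_0 f + c_1 Df + … from the top degree down determines the c_i
solution: c_0 = 3, c_1 = 3/2

c_0 = 3, c_1 = 3/2


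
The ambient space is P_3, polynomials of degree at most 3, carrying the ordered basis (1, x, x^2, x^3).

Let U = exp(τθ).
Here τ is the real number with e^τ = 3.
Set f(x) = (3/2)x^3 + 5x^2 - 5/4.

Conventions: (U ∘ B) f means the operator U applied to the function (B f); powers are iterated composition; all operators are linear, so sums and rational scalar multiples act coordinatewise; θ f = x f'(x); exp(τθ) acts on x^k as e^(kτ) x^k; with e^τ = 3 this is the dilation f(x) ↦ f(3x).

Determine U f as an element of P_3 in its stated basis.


g(x) = (81/2)x^3 + 45x^2 - 5/4

exp(τθ) x^k = e^(kτ) x^k; with e^τ = 3 this sends x^k to 3^k x^k
x^2 ↦ 9 x^2
x^3 ↦ 27 x^3
applying this coordinatewise to f: exp(τθ) f = (81/2)x^3 + 45x^2 - 5/4


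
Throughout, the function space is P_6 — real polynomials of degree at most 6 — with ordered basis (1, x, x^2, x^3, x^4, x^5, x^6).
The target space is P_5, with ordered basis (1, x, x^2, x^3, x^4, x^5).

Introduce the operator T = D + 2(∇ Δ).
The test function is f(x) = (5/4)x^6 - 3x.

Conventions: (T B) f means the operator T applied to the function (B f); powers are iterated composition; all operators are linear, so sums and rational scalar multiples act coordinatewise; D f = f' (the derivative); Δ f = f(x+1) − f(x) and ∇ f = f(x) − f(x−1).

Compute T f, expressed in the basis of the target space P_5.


D f = (15/2)x^5 - 3
Δ f = (15/2)x^5 + (75/4)x^4 + 25x^3 + (75/4)x^2 + (15/2)x - 7/4
∇ Δ f = (75/2)x^4 + (75/2)x^2 + 5/2
(2(∇ Δ)) f = 75x^4 + 75x^2 + 5
(D + 2(∇ Δ)) f = (15/2)x^5 + 75x^4 + 75x^2 + 2

the image equals g(x) = (15/2)x^5 + 75x^4 + 75x^2 + 2


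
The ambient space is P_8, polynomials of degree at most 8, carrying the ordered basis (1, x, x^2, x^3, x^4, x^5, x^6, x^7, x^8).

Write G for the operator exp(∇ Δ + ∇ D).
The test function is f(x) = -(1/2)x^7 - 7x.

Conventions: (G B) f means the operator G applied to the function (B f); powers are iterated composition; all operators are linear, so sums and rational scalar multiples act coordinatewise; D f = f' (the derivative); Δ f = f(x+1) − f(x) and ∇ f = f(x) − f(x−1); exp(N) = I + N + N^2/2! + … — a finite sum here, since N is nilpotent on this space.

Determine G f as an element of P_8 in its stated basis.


order-1 term: -42x^5 + (105/2)x^4 - 105x^3 + (105/2)x^2 - 28x + 7/2
order-2 term: -840x^3 + 1260x^2 - 1575x + 525
order-3 term: -3360x + 2520
the series for exp(∇ Δ + ∇ D) f terminates at order 3
exp(∇ Δ + ∇ D) f = -(1/2)x^7 - 42x^5 + (105/2)x^4 - 945x^3 + (2625/2)x^2 - 4970x + 6097/2

the result is g(x) = -(1/2)x^7 - 42x^5 + (105/2)x^4 - 945x^3 + (2625/2)x^2 - 4970x + 6097/2


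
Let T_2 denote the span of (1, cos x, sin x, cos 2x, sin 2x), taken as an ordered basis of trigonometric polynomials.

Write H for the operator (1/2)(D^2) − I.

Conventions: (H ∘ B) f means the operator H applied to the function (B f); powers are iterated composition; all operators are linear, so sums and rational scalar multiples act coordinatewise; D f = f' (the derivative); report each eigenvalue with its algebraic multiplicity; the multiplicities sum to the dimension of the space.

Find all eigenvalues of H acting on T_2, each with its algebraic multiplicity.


image of 1: -1
image of cos x: -(3/2)cos x
image of sin x: -(3/2)sin x
image of cos 2x: -3cos 2x
image of sin 2x: -3sin 2x
the matrix is diagonal; its diagonal is (-1, -3/2, -3/2, -3, -3)
for a triangular matrix the eigenvalues are the diagonal entries, with algebraic multiplicity their repetition count

λ = -3 (multiplicity 2), λ = -3/2 (multiplicity 2), λ = -1 (multiplicity 1)


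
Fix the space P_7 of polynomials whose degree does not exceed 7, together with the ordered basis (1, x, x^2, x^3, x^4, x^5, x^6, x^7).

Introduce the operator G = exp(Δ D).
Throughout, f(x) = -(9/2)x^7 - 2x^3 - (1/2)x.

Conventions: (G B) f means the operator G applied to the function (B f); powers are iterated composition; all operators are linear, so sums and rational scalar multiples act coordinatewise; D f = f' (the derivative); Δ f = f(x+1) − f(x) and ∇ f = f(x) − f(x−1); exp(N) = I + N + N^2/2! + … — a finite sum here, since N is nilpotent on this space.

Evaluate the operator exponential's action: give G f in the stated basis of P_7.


order-1 term: -189x^5 - (945/2)x^4 - 630x^3 - (945/2)x^2 - 201x - 75/2
order-2 term: -1890x^3 - 5670x^2 - 6615x - 2835
order-3 term: -3780x - 5670
the series for exp(Δ D) f terminates at order 3
exp(Δ D) f = -(9/2)x^7 - 189x^5 - (945/2)x^4 - 2522x^3 - (12285/2)x^2 - (21193/2)x - 17085/2

the image equals g(x) = -(9/2)x^7 - 189x^5 - (945/2)x^4 - 2522x^3 - (12285/2)x^2 - (21193/2)x - 17085/2


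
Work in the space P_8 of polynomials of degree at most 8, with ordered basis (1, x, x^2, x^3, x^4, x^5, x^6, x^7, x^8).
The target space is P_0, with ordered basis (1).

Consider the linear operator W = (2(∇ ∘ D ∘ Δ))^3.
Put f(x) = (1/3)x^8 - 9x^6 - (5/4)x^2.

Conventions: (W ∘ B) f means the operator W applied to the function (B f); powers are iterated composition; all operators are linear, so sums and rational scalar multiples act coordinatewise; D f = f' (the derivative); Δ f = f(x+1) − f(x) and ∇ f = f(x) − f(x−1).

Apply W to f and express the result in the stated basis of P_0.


the image equals g(x) = 0

Δ f = (8/3)x^7 + (28/3)x^6 - (106/3)x^5 - (335/3)x^4 - (484/3)x^3 - (377/3)x^2 - (323/6)x - 119/12
D Δ f = (56/3)x^6 + 56x^5 - (530/3)x^4 - (1340/3)x^3 - 484x^2 - (754/3)x - 323/6
∇ D Δ f = 112x^5 - (2680/3)x^3 - (1508/3)x
(2(∇ ∘ D ∘ Δ)) f = 224x^5 - (5360/3)x^3 - (3016/3)x
Δ (2(∇ ∘ D ∘ Δ)) f = 1120x^4 + 2240x^3 - 3120x^2 - 4240x - 2568
D Δ (2(∇ ∘ D ∘ Δ)) f = 4480x^3 + 6720x^2 - 6240x - 4240
∇ D Δ (2(∇ ∘ D ∘ Δ)) f = 13440x^2 - 8480
(2(∇ ∘ D ∘ Δ)) (2(∇ ∘ D ∘ Δ)) f = 26880x^2 - 16960
Δ (2(∇ ∘ D ∘ Δ)) (2(∇ ∘ D ∘ Δ)) f = 53760x + 26880
D Δ (2(∇ ∘ D ∘ Δ)) (2(∇ ∘ D ∘ Δ)) f = 53760
∇ D Δ (2(∇ ∘ D ∘ Δ)) (2(∇ ∘ D ∘ Δ)) f = 0
(2(∇ ∘ D ∘ Δ)) (2(∇ ∘ D ∘ Δ)) (2(∇ ∘ D ∘ Δ)) f = 0


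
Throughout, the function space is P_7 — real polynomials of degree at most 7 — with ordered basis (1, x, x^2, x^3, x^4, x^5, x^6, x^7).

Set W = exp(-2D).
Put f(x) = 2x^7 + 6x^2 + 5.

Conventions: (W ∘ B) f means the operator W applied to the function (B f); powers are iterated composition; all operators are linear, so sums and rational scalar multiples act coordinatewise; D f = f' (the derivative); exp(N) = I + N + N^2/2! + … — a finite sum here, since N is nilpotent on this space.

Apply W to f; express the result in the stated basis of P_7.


order-1 term: -28x^6 - 24x
order-2 term: 168x^5 + 24
order-3 term: -560x^4
order-4 term: 1120x^3
order-5 term: -1344x^2
order-6 term: 896x
order-7 term: -256
the series for exp(-2D) f terminates at order 7
exp(-2D) f = 2x^7 - 28x^6 + 168x^5 - 560x^4 + 1120x^3 - 1338x^2 + 872x - 227

g(x) = 2x^7 - 28x^6 + 168x^5 - 560x^4 + 1120x^3 - 1338x^2 + 872x - 227


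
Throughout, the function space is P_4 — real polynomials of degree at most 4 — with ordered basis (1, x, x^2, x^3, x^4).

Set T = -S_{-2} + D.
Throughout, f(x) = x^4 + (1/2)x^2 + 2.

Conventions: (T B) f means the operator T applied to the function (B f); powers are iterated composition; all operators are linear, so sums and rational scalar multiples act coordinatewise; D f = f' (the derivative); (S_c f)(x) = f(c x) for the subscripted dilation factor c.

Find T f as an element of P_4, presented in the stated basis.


g(x) = -16x^4 + 4x^3 - 2x^2 + x - 2

S_{-2} f = 16x^4 + 2x^2 + 2
(-S_{-2}) f = -16x^4 - 2x^2 - 2
D f = 4x^3 + x
(-S_{-2} + D) f = -16x^4 + 4x^3 - 2x^2 + x - 2


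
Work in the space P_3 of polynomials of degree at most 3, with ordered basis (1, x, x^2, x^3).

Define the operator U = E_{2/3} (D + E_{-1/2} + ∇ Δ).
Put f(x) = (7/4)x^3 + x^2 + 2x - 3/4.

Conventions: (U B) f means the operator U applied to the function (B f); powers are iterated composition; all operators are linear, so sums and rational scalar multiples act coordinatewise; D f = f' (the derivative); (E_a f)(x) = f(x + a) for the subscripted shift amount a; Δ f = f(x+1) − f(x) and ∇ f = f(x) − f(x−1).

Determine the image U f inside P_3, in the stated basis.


the image equals g(x) = (7/4)x^3 + (57/8)x^2 + (1055/48)x + 12343/864

D f = (21/4)x^2 + 2x + 2
E_{-1/2} f = (7/4)x^3 - (13/8)x^2 + (37/16)x - 55/32
Δ f = (21/4)x^2 + (29/4)x + 19/4
∇ Δ f = (21/2)x + 2
(D + E_{-1/2} + ∇ Δ) f = (7/4)x^3 + (29/8)x^2 + (237/16)x + 73/32
E_{2/3} (D + E_{-1/2} + ∇ Δ) f = (7/4)x^3 + (57/8)x^2 + (1055/48)x + 12343/864


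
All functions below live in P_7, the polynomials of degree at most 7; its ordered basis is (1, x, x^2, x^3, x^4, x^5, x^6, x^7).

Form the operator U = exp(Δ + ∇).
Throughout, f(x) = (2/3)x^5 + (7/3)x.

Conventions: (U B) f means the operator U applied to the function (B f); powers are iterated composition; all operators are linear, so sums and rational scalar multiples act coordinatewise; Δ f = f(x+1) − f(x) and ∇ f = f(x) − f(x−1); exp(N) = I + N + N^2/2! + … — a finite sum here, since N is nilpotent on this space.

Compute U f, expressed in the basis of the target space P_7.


order-1 term: (20/3)x^4 + (40/3)x^2 + 6
order-2 term: (80/3)x^3 + (160/3)x
order-3 term: (160/3)x^2 + 160/3
order-4 term: (160/3)x
order-5 term: 64/3
the series for exp(Δ + ∇) f terminates at order 5
exp(Δ + ∇) f = (2/3)x^5 + (20/3)x^4 + (80/3)x^3 + (200/3)x^2 + 109x + 242/3

the result is g(x) = (2/3)x^5 + (20/3)x^4 + (80/3)x^3 + (200/3)x^2 + 109x + 242/3


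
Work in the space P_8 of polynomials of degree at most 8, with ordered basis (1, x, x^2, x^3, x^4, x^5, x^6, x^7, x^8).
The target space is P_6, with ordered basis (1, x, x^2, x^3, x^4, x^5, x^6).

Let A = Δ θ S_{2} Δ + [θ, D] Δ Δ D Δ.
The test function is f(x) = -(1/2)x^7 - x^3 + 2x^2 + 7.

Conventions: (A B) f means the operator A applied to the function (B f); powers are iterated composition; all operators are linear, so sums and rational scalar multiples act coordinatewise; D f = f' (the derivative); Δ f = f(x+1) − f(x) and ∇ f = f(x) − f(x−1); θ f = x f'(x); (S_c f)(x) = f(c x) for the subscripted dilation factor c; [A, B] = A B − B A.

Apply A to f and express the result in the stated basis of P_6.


Δ f = -(7/2)x^6 - (21/2)x^5 - (35/2)x^4 - (35/2)x^3 - (27/2)x^2 - (5/2)x + 1/2
S_{2} Δ f = -224x^6 - 336x^5 - 280x^4 - 140x^3 - 54x^2 - 5x + 1/2
θ S_{2} Δ f = -1344x^6 - 1680x^5 - 1120x^4 - 420x^3 - 108x^2 - 5x
Δ (θ S_{2} Δ) f = -8064x^5 - 28560x^4 - 48160x^3 - 44940x^2 - 22420x - 4677
Δ f = -(7/2)x^6 - (21/2)x^5 - (35/2)x^4 - (35/2)x^3 - (27/2)x^2 - (5/2)x + 1/2
D Δ f = -21x^5 - (105/2)x^4 - 70x^3 - (105/2)x^2 - 27x - 5/2
Δ D Δ f = -105x^4 - 420x^3 - 735x^2 - 630x - 223
Δ Δ D Δ f = -420x^3 - 1890x^2 - 3150x - 1890
D (Δ Δ D) Δ f = -1260x^2 - 3780x - 3150
θ D (Δ Δ D) Δ f = -2520x^2 - 3780x
θ (Δ Δ D) Δ f = -1260x^3 - 3780x^2 - 3150x
D θ (Δ Δ D) Δ f = -3780x^2 - 7560x - 3150
[θ, D] (Δ Δ D) Δ f = 1260x^2 + 3780x + 3150
(Δ θ S_{2} Δ + [θ, D] Δ Δ D Δ) f = -8064x^5 - 28560x^4 - 48160x^3 - 43680x^2 - 18640x - 1527

the image equals g(x) = -8064x^5 - 28560x^4 - 48160x^3 - 43680x^2 - 18640x - 1527


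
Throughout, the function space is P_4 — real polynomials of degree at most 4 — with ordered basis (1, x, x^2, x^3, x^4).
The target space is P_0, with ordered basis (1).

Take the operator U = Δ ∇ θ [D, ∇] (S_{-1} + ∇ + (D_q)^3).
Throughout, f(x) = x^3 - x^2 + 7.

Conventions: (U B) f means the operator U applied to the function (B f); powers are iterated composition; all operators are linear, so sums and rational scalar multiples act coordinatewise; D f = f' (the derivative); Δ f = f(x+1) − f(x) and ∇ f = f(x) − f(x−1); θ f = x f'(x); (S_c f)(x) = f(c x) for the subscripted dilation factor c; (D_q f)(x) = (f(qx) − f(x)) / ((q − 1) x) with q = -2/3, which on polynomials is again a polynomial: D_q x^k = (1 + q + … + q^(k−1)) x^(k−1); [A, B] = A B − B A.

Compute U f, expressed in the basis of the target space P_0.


g(x) = 0

S_{-1} f = -x^3 - x^2 + 7
∇ f = 3x^2 - 5x + 2
D_q f = (7/9)x^2 - (1/3)x
D_q D_q f = (7/27)x - 1/3
D_q D_q D_q f = 7/27
(S_{-1} + ∇ + (D_q)^3) f = -x^3 + 2x^2 - 5x + 250/27
∇ (S_{-1} + ∇ + (D_q)^3) f = -3x^2 + 7x - 8
D ∇ (S_{-1} + ∇ + (D_q)^3) f = -6x + 7
D (S_{-1} + ∇ + (D_q)^3) f = -3x^2 + 4x - 5
∇ D (S_{-1} + ∇ + (D_q)^3) f = -6x + 7
[D, ∇] (S_{-1} + ∇ + (D_q)^3) f = 0
θ [D, ∇] (S_{-1} + ∇ + (D_q)^3) f = 0
∇ θ [D, ∇] (S_{-1} + ∇ + (D_q)^3) f = 0
Δ (∇ θ) [D, ∇] (S_{-1} + ∇ + (D_q)^3) f = 0
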